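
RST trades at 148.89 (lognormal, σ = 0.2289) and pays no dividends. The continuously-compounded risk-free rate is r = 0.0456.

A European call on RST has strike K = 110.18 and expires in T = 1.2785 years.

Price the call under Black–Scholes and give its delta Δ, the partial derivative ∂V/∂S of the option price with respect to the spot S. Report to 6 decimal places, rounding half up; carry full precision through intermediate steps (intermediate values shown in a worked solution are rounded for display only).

σ√T = 0.2289·√1.2785 = 0.258819
d₁ = (ln(S/K) + (r+σ²/2)T) / (σ√T) = (ln(148.89/110.18) + (0.0456+0.2289²/2)·1.2785) / 0.258819 = (0.301092 + 0.091793) / 0.258819 = 1.517994
d₂ = d₁ − σ√T = 1.517994 − 0.258819 = 1.259175
e^{−rT} = 0.943367
N(d₁) = 0.935492,  N(d₂) = 0.896016
Call price V = S·N(d₁) − K·e^{−rT}·N(d₂) = 139.285406 − 93.132128 = 46.153278
Δ = N(d₁) = 0.935492

price = 46.153278
Δ = 0.935492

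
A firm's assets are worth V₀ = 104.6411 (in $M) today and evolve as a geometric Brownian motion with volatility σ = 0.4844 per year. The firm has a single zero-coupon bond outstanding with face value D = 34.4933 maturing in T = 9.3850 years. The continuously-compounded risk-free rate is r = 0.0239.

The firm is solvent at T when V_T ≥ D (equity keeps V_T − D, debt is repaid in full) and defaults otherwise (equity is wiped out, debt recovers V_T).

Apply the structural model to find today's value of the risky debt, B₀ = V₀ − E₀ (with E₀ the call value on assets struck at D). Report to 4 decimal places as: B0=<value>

Apply the equity-as-call identities (strike 34.4933, horizon 9.3850 years):
d₁ = [ln(V₀/D) + (r + σ²/2)T] / (σ√T)
   = [ln(104.6411/34.4933) + (0.0239 + 0.5·0.4844²)·9.3850] / (0.4844·√9.3850)
   = [1.109771 + 1.325365] / 1.483957 = 1.640975
d₂ = d₁ − σ√T = 1.640975 − 1.483957 = 0.157019
N(d₁) = 0.949599,  N(d₂) = 0.562385,  e^(−rT) = 0.799074
E₀ = V₀·N(d₁) − D·e^(−rT)·N(d₂)
   = 104.6411·0.949599 − 34.4933·0.799074·0.562385 = 83.866208
B₀ = V₀ − E₀ = 104.6411 − 83.866208 = 20.774892

B0=20.7749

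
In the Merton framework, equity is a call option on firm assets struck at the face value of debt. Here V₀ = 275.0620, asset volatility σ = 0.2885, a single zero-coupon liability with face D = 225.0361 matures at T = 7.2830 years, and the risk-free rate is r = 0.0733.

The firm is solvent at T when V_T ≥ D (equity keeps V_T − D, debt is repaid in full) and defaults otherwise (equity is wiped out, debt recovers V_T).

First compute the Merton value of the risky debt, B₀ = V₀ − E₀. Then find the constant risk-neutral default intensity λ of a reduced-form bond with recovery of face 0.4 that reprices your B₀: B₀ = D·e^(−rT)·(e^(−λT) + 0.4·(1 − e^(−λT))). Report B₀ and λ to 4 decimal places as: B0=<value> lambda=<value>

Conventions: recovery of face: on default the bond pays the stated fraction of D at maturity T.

Work the structural quantities from V₀ = 275.0620 against face 225.0361:
d₁ = [ln(V₀/D) + (r + σ²/2)T] / (σ√T)
   = [ln(275.0620/225.0361) + (0.0733 + 0.5·0.2885²)·7.2830] / (0.2885·√7.2830)
   = [0.200736 + 0.836934] / 0.778576 = 1.332779
d₂ = d₁ − σ√T = 1.332779 − 0.778576 = 0.554203
N(d₁) = 0.908698,  N(d₂) = 0.710280,  e^(−rT) = 0.586347
E₀ = V₀·N(d₁) − D·e^(−rT)·N(d₂)
   = 275.0620·0.908698 − 225.0361·0.586347·0.710280 = 156.227363
B₀ = V₀ − E₀ = 275.0620 − 156.227363 = 118.834637
e^(−λT) = (B₀·e^(rT)/D − 0.4)/(1 − 0.4) = (118.8346·1.705475/225.0361 − 0.4)/0.6 = 0.83434796
λ = −ln(0.83434796)/7.2830 = 0.024867

B0=118.8346 lambda=0.0249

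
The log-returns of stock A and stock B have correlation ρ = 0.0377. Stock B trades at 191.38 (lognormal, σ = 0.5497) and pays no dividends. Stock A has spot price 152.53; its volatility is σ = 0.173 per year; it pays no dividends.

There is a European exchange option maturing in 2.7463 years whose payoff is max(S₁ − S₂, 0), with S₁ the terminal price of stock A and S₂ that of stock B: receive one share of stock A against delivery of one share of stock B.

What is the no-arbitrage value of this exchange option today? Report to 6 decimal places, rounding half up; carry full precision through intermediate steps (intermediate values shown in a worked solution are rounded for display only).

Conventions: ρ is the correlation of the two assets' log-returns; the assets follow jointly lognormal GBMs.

σ_eff = √(σ₁² + σ₂² − 2ρσ₁σ₂) = √(0.173² + 0.5497² − 2·0.0377·0.173·0.5497) = 0.570025
d₁ = (ln(S₁/S₂) + (q₂ − q₁ + σ_eff²/2)T) / (σ_eff√T) = (ln(152.53/191.38) + (0.0 − 0.0 + 0.162464)·2.7463) / 0.944644 = 0.232126
d₂ = d₁ − σ_eff√T = 0.232126 − 0.944644 = -0.712518
N(d₁) = 0.591780,  N(d₂) = 0.238072
V = S₁·e^{−q₁T}·N(d₁) − S₂·e^{−q₂T}·N(d₂) = 90.264179 − 45.562232 = 44.701947
Key observation: pricing in stock B-units makes this a unit-strike call on the ratio S₁/S₂ — the risk-free rate cancels and cannot affect the value.

exchange price = 44.701947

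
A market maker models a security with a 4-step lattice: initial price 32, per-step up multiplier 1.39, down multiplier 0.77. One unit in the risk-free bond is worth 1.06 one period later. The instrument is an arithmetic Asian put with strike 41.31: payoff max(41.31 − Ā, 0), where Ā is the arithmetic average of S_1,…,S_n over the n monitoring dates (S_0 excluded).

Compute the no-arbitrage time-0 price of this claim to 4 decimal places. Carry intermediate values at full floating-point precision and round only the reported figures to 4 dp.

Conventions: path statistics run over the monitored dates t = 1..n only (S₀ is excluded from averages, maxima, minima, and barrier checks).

price = 7.0074

Risk-neutral up-probability p* = (R−d)/(u−d) = (1.06−0.77)/(1.39−0.77) = 0.4677; the claim prices as the p*-weighted sum of path payoffs discounted by R^4.
Enumerate all 2^4 = 16 price paths (U = up ×1.39, D = down ×0.77); each path with k up-moves has probability p*^k·(1−p*)^(4−k).
DDDD: Ā=17.3677, payoff=23.9423, prob=0.080258
UDDD: Ā=31.3521, payoff=9.9579, prob=0.070530
DUDD: Ā=26.3921, payoff=14.9179, prob=0.070530
UUDD: Ā=47.6429, payoff=0.0000, prob=0.061981
DDUD: Ā=22.5729, payoff=18.7371, prob=0.070530
UDUD: Ā=40.7485, payoff=0.5615, prob=0.061981
DUUD: Ā=35.7885, payoff=5.5215, prob=0.061981
UUUD: Ā=64.6052, payoff=0.0000, prob=0.054468
DDDU: Ā=19.6321, payoff=21.6779, prob=0.070530
UDDU: Ā=35.4398, payoff=5.8702, prob=0.061981
DUDU: Ā=30.4798, payoff=10.8302, prob=0.061981
UUDU: Ā=55.0219, payoff=0.0000, prob=0.054468
DDUU: Ā=26.6606, payoff=14.6494, prob=0.061981
UDUU: Ā=48.1275, payoff=0.0000, prob=0.054468
DUUU: Ā=43.1675, payoff=0.0000, prob=0.054468
UUUU: Ā=77.9258, payoff=0.0000, prob=0.047866
Price = Σ prob·payoff / R^4 = 8.846636 / 1.262477 = 7.0074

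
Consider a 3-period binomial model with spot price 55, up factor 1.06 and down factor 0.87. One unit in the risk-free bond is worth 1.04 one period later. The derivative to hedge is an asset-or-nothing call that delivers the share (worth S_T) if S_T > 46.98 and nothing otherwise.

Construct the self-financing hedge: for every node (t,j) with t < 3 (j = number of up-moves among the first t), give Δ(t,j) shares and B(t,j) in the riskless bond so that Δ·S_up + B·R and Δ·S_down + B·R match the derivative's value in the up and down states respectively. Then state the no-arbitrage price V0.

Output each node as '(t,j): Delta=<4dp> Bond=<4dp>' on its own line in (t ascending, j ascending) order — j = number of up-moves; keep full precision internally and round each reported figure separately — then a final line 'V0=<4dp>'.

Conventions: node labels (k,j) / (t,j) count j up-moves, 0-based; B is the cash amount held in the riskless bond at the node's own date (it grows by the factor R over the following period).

Under the risk-neutral measure, an up-move has probability p* = (R−d)/(u−d) = 0.8947 and values discount at R = 1.04.
At maturity the claim pays: V(3,0)=0.0000, V(3,1)=0.0000, V(3,2)=53.7643, V(3,3)=65.5059
Node (2,0) S=41.6295: V=(p*·0.0000+(1−p*)·0.0000)/1.04=0.0000; Δ=(0.0000−0.0000)/(44.1273−36.2177)=0.0000; B=V−Δ·S=0.0000
Node (2,1) S=50.7210: V=(p*·53.7643+(1−p*)·0.0000)/1.04=46.2547; Δ=(53.7643−0.0000)/(53.7643−44.1273)=5.5789; B=V−Δ·S=-236.7151
Node (2,2) S=61.7980: V=(p*·65.5059+(1−p*)·53.7643)/1.04=61.7980; Δ=(65.5059−53.7643)/(65.5059−53.7643)=1.0000; B=V−Δ·S=0.0000
Node (1,0) S=47.8500: V=(p*·46.2547+(1−p*)·0.0000)/1.04=39.7940; Δ=(46.2547−0.0000)/(50.7210−41.6295)=5.0877; B=V−Δ·S=-203.6517
Node (1,1) S=58.3000: V=(p*·61.7980+(1−p*)·46.2547)/1.04=57.8479; Δ=(61.7980−46.2547)/(61.7980−50.7210)=1.4032; B=V−Δ·S=-23.9590
Node (0,0) S=55.0000: V=(p*·57.8479+(1−p*)·39.7940)/1.04=53.7957; Δ=(57.8479−39.7940)/(58.3000−47.8500)=1.7276; B=V−Δ·S=-41.2250
As a check, the time-0 holding Δ(0,0)·S0 + B(0,0) comes to 53.7957 — exactly V0.

(0,0): Delta=1.7276 Bond=-41.2250
(1,0): Delta=5.0877 Bond=-203.6517
(1,1): Delta=1.4032 Bond=-23.9590
(2,0): Delta=0.0000 Bond=0.0000
(2,1): Delta=5.5789 Bond=-236.7151
(2,2): Delta=1.0000 Bond=0.0000
V0=53.7957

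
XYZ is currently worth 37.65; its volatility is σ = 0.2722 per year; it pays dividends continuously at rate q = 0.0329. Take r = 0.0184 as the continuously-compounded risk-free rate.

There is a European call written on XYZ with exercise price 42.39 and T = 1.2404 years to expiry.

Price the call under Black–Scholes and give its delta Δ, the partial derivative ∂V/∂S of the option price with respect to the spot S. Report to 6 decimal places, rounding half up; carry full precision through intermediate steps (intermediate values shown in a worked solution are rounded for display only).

σ√T = 0.2722·√1.2404 = 0.303158
d₁ = (ln(S/K) + (r−q+σ²/2)T) / (σ√T) = (ln(37.65/42.39) + (0.0184−0.0329+0.2722²/2)·1.2404) / 0.303158 = (-0.118580 + 0.027967) / 0.303158 = -0.298897
d₂ = d₁ − σ√T = -0.298897 − 0.303158 = -0.602055
e^{−rT} = 0.977435
e^{−qT} = 0.960012
N(d₁) = 0.382509,  N(d₂) = 0.273569
Call price V = S·e^{−qT}·N(d₁) − K·e^{−rT}·N(d₂) = 13.825597 − 11.334907 = 2.490689
Δ = e^{−qT}·N(d₁) = 0.367214

price = 2.490689
Δ = 0.367214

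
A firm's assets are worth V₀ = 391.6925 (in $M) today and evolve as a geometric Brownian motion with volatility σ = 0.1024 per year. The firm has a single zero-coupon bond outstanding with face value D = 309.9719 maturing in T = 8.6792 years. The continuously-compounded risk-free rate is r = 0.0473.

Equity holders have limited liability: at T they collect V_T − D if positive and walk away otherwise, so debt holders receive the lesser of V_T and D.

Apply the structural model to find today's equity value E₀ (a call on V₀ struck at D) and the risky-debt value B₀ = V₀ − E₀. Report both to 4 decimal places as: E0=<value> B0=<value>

With assets at 391.6925 and a single debt payment of 309.9719 at 8.6792 years:
d₁ = [ln(V₀/D) + (r + σ²/2)T] / (σ√T)
   = [ln(391.6925/309.9719) + (0.0473 + 0.5·0.1024²)·8.6792] / (0.1024·√8.6792)
   = [0.233995 + 0.456030] / 0.301675 = 2.287312
d₂ = d₁ − σ√T = 2.287312 − 0.301675 = 1.985637
N(d₁) = 0.988911,  N(d₂) = 0.976463,  e^(−rT) = 0.663301
E₀ = V₀·N(d₁) − D·e^(−rT)·N(d₂)
   = 391.6925·0.988911 − 309.9719·0.663301·0.976463 = 186.583663
B₀ = V₀ − E₀ = 391.6925 − 186.583663 = 205.108837

E0=186.5837 B0=205.1088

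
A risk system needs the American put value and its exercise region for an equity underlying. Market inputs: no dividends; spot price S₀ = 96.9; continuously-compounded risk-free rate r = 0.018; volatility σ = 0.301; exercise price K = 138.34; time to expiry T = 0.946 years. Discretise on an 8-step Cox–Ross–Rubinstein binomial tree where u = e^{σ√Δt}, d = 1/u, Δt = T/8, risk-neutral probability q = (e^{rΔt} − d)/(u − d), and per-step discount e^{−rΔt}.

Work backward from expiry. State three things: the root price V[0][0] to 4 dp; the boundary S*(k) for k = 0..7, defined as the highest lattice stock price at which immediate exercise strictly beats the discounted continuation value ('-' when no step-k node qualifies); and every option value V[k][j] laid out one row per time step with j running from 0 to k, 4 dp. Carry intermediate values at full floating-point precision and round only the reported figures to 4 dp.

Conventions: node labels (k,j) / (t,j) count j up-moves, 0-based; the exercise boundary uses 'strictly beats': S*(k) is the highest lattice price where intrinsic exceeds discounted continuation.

price = 42.2150
boundary = - 87.3719 78.7806 87.3719 96.9000 87.3719 96.9000 107.4672
tree:
42.2150
50.9681 33.0844
59.5594 41.7677 23.9881
67.3059 50.9681 32.1593 15.3970
74.2906 59.5594 41.4400 22.4231 7.9867
80.5886 67.3059 50.9681 31.3007 13.0731 2.6083
86.2673 74.2906 59.5594 41.4400 20.6468 5.0697 0.0000
91.3876 80.5886 67.3059 50.9681 30.8728 9.8540 0.0000 0.0000
96.0044 86.2673 74.2906 59.5594 41.4400 19.1532 0.0000 0.0000 0.0000

Δt=0.11825  u=1.10905  d=0.90167  q=0.48442  discount=0.99787
step 8 (expiry): payoffs max(K−S,0) = 96.0044 86.2673 74.2906 59.5594 41.4400 19.1532 0.0000 0.0000 0.0000
step 7: (k=7,j=0): S=46.9524, K−S=91.3876, hold=91.0934 ⇒ V=91.3876 exercise | (k=7,j=1): S=57.7514, K−S=80.5886, hold=80.2945 ⇒ V=80.5886 exercise | (k=7,j=2): S=71.0341, K−S=67.3059, hold=67.0117 ⇒ V=67.3059 exercise | (k=7,j=3): S=87.3719, K−S=50.9681, hold=50.6740 ⇒ V=50.9681 exercise | (k=7,j=4): S=107.4672, K−S=30.8728, hold=30.5786 ⇒ V=30.8728 exercise | (k=7,j=5): S=132.1845, K−S=6.1555, hold=9.8540 ⇒ V=9.8540 continue | (k=7,j=6): S=162.5867, K−S=0.0000, hold=0.0000 ⇒ V=0.0000 continue | (k=7,j=7): S=199.9813, K−S=0.0000, hold=0.0000 ⇒ V=0.0000 continue  boundary S*=107.4672
step 6: (k=6,j=0): S=52.0727, K−S=86.2673, hold=85.9731 ⇒ V=86.2673 exercise | (k=6,j=1): S=64.0494, K−S=74.2906, hold=73.9965 ⇒ V=74.2906 exercise | (k=6,j=2): S=78.7806, K−S=59.5594, hold=59.2653 ⇒ V=59.5594 exercise | (k=6,j=3): S=96.9000, K−S=41.4400, hold=41.1459 ⇒ V=41.4400 exercise | (k=6,j=4): S=119.1868, K−S=19.1532, hold=20.6468 ⇒ V=20.6468 continue | (k=6,j=5): S=146.5996, K−S=0.0000, hold=5.0697 ⇒ V=5.0697 continue | (k=6,j=6): S=180.3172, K−S=0.0000, hold=0.0000 ⇒ V=0.0000 continue  boundary S*=96.9000
step 5: (k=5,j=0): S=57.7514, K−S=80.5886, hold=80.2945 ⇒ V=80.5886 exercise | (k=5,j=1): S=71.0341, K−S=67.3059, hold=67.0117 ⇒ V=67.3059 exercise | (k=5,j=2): S=87.3719, K−S=50.9681, hold=50.6740 ⇒ V=50.9681 exercise | (k=5,j=3): S=107.4672, K−S=30.8728, hold=31.3007 ⇒ V=31.3007 continue | (k=5,j=4): S=132.1845, K−S=6.1555, hold=13.0731 ⇒ V=13.0731 continue | (k=5,j=5): S=162.5867, K−S=0.0000, hold=2.6083 ⇒ V=2.6083 continue  boundary S*=87.3719
step 4: (k=4,j=0): S=64.0494, K−S=74.2906, hold=73.9965 ⇒ V=74.2906 exercise | (k=4,j=1): S=78.7806, K−S=59.5594, hold=59.2653 ⇒ V=59.5594 exercise | (k=4,j=2): S=96.9000, K−S=41.4400, hold=41.3527 ⇒ V=41.4400 exercise | (k=4,j=3): S=119.1868, K−S=19.1532, hold=22.4231 ⇒ V=22.4231 continue | (k=4,j=4): S=146.5996, K−S=0.0000, hold=7.9867 ⇒ V=7.9867 continue  boundary S*=96.9000
step 3: (k=3,j=0): S=71.0341, K−S=67.3059, hold=67.0117 ⇒ V=67.3059 exercise | (k=3,j=1): S=87.3719, K−S=50.9681, hold=50.6740 ⇒ V=50.9681 exercise | (k=3,j=2): S=107.4672, K−S=30.8728, hold=32.1593 ⇒ V=32.1593 continue | (k=3,j=3): S=132.1845, K−S=6.1555, hold=15.3970 ⇒ V=15.3970 continue  boundary S*=87.3719
step 2: (k=2,j=0): S=78.7806, K−S=59.5594, hold=59.2653 ⇒ V=59.5594 exercise | (k=2,j=1): S=96.9000, K−S=41.4400, hold=41.7677 ⇒ V=41.7677 continue | (k=2,j=2): S=119.1868, K−S=19.1532, hold=23.9881 ⇒ V=23.9881 continue  boundary S*=78.7806
step 1: (k=1,j=0): S=87.3719, K−S=50.9681, hold=50.8324 ⇒ V=50.9681 exercise | (k=1,j=1): S=107.4672, K−S=30.8728, hold=33.0844 ⇒ V=33.0844 continue  boundary S*=87.3719
step 0: (k=0,j=0): S=96.9000, K−S=41.4400, hold=42.2150 ⇒ V=42.2150 continue  boundary S*=-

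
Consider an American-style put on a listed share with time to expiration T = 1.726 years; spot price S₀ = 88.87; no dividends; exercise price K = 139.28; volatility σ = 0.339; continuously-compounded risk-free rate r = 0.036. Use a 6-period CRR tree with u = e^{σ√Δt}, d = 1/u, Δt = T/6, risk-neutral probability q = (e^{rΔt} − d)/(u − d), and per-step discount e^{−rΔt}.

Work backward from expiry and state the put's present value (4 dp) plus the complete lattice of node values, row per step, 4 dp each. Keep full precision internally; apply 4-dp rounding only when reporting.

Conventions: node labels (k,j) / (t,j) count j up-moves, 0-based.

price = 51.0299
tree:
51.0299
65.1846 36.9867
77.5029 50.4100 23.4234
87.7733 65.1846 35.1197 11.4153
96.3363 77.5029 50.4100 19.5188 2.9922
103.4757 87.7733 65.1846 32.6893 5.8495 0.0000
109.4281 96.3363 77.5029 50.4100 11.4352 0.0000 0.0000

params: Δt=0.28767 u=1.19940 d=0.83375 q=0.48314 e^(-rΔt)=0.98970
t_6 payoffs: 109.4281 96.3363 77.5029 50.4100 11.4352 0.0000 0.0000
k=5: node(5,0) S=35.8043 payoff=103.4757 vs cont=102.0407 → 103.4757 [stop]  node(5,1) S=51.5067 payoff=87.7733 vs cont=86.3384 → 87.7733 [stop]  node(5,2) S=74.0954 payoff=65.1846 vs cont=63.7497 → 65.1846 [stop]  node(5,3) S=106.5907 payoff=32.6893 vs cont=31.2544 → 32.6893 [stop]  node(5,4) S=153.3370 payoff=0.0000 vs cont=5.8495 → 5.8495 [wait]  node(5,5) S=220.5844 payoff=0.0000 vs cont=0.0000 → 0.0000 [wait]
k=4: node(4,0) S=42.9437 payoff=96.3363 vs cont=94.9014 → 96.3363 [stop]  node(4,1) S=61.7771 payoff=77.5029 vs cont=76.0680 → 77.5029 [stop]  node(4,2) S=88.8700 payoff=50.4100 vs cont=48.9751 → 50.4100 [stop]  node(4,3) S=127.8448 payoff=11.4352 vs cont=19.5188 → 19.5188 [wait]  node(4,4) S=183.9124 payoff=0.0000 vs cont=2.9922 → 2.9922 [wait]
k=3: node(3,0) S=51.5067 payoff=87.7733 vs cont=86.3384 → 87.7733 [stop]  node(3,1) S=74.0954 payoff=65.1846 vs cont=63.7497 → 65.1846 [stop]  node(3,2) S=106.5907 payoff=32.6893 vs cont=35.1197 → 35.1197 [wait]  node(3,3) S=153.3370 payoff=0.0000 vs cont=11.4153 → 11.4153 [wait]
k=2: node(2,0) S=61.7771 payoff=77.5029 vs cont=76.0680 → 77.5029 [stop]  node(2,1) S=88.8700 payoff=50.4100 vs cont=50.1371 → 50.4100 [stop]  node(2,2) S=127.8448 payoff=11.4352 vs cont=23.4234 → 23.4234 [wait]
k=1: node(1,0) S=74.0954 payoff=65.1846 vs cont=63.7497 → 65.1846 [stop]  node(1,1) S=106.5907 payoff=32.6893 vs cont=36.9867 → 36.9867 [wait]
k=0: node(0,0) S=88.8700 payoff=50.4100 vs cont=51.0299 → 51.0299 [wait]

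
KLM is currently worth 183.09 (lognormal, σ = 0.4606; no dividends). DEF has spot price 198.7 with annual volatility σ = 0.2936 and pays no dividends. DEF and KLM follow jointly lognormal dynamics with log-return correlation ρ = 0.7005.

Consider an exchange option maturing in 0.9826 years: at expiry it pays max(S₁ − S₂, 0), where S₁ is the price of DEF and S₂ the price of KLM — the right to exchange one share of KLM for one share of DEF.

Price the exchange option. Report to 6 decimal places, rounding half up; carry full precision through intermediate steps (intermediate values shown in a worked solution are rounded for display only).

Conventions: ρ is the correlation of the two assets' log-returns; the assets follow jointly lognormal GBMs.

σ_eff = √(σ₁² + σ₂² − 2ρσ₁σ₂) = √(0.2936² + 0.4606² − 2·0.7005·0.2936·0.4606) = 0.329989
d₁ = (ln(S₁/S₂) + (q₂ − q₁ + σ_eff²/2)T) / (σ_eff√T) = (ln(198.7/183.09) + (0.0 − 0.0 + 0.054447)·0.9826) / 0.327106 = 0.413681
d₂ = d₁ − σ_eff√T = 0.413681 − 0.327106 = 0.086575
N(d₁) = 0.660446,  N(d₂) = 0.534495
V = S₁·e^{−q₁T}·N(d₁) − S₂·e^{−q₂T}·N(d₂) = 131.230634 − 97.860739 = 33.369894
Key observation: no risk-free rate is needed — with the second asset as numeraire the exchange option is a call on the ratio S₁/S₂, and r cancels out of the value.

exchange price = 33.369894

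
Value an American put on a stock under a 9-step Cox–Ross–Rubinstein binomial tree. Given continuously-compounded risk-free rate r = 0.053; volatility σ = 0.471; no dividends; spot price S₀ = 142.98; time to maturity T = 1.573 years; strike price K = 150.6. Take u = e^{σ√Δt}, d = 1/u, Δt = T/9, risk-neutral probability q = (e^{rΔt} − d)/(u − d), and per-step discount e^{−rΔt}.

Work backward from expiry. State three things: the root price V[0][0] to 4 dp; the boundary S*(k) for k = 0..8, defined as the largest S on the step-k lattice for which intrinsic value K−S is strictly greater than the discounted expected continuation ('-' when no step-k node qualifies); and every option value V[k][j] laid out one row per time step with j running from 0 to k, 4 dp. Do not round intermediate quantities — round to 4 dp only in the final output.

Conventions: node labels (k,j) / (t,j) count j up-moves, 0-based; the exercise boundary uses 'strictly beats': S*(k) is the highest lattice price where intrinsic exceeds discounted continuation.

price = 32.7980
boundary = - - - 79.2003 65.0445 79.2003 65.0445 79.2003 96.4368
tree:
32.7980
43.7647 21.2916
56.7662 30.2192 11.8186
71.3997 41.6675 18.1286 5.0597
85.5555 55.5744 27.0778 8.5696 1.2704
97.1812 71.3997 39.1319 14.2545 2.4396 0.0000
106.7289 85.5555 54.2552 23.1448 4.6848 0.0000 0.0000
114.5702 97.1812 71.3997 36.3254 8.9963 0.0000 0.0000 0.0000
121.0099 106.7289 85.5555 54.1632 17.2759 0.0000 0.0000 0.0000 0.0000
126.2987 114.5702 97.1812 71.3997 33.1754 0.0000 0.0000 0.0000 0.0000 0.0000

params: Δt=0.17478 u=1.21763 d=0.82127 q=0.47441 e^(-rΔt)=0.99078
t_9 payoffs: 126.2987 114.5702 97.1812 71.3997 33.1754 0.0000 0.0000 0.0000 0.0000 0.0000
t_8: node(8,0) S=29.5901 payoff=121.0099 vs cont=119.6213 → 121.0099 [stop]  node(8,1) S=43.8711 payoff=106.7289 vs cont=105.3403 → 106.7289 [stop]  node(8,2) S=65.0445 payoff=85.5555 vs cont=84.1669 → 85.5555 [stop]  node(8,3) S=96.4368 payoff=54.1632 vs cont=52.7746 → 54.1632 [stop]  node(8,4) S=142.9800 payoff=7.6200 vs cont=17.2759 → 17.2759 [wait]  node(8,5) S=211.9862 payoff=0.0000 vs cont=0.0000 → 0.0000 [wait]  node(8,6) S=314.2969 payoff=0.0000 vs cont=0.0000 → 0.0000 [wait]  node(8,7) S=465.9855 payoff=0.0000 vs cont=0.0000 → 0.0000 [wait]  node(8,8) S=690.8834 payoff=0.0000 vs cont=0.0000 → 0.0000 [wait]  ⇒ S*(8)=96.4368
t_7: node(7,0) S=36.0298 payoff=114.5702 vs cont=113.1816 → 114.5702 [stop]  node(7,1) S=53.4188 payoff=97.1812 vs cont=95.7926 → 97.1812 [stop]  node(7,2) S=79.2003 payoff=71.3997 vs cont=70.0111 → 71.3997 [stop]  node(7,3) S=117.4246 payoff=33.1754 vs cont=36.3254 → 36.3254 [wait]  node(7,4) S=174.0971 payoff=0.0000 vs cont=8.9963 → 8.9963 [wait]  node(7,5) S=258.1213 payoff=0.0000 vs cont=0.0000 → 0.0000 [wait]  node(7,6) S=382.6980 payoff=0.0000 vs cont=0.0000 → 0.0000 [wait]  node(7,7) S=567.3990 payoff=0.0000 vs cont=0.0000 → 0.0000 [wait]  ⇒ S*(7)=79.2003
t_6: node(6,0) S=43.8711 payoff=106.7289 vs cont=105.3403 → 106.7289 [stop]  node(6,1) S=65.0445 payoff=85.5555 vs cont=84.1669 → 85.5555 [stop]  node(6,2) S=96.4368 payoff=54.1632 vs cont=54.2552 → 54.2552 [wait]  node(6,3) S=142.9800 payoff=7.6200 vs cont=23.1448 → 23.1448 [wait]  node(6,4) S=211.9862 payoff=0.0000 vs cont=4.6848 → 4.6848 [wait]  node(6,5) S=314.2969 payoff=0.0000 vs cont=0.0000 → 0.0000 [wait]  node(6,6) S=465.9855 payoff=0.0000 vs cont=0.0000 → 0.0000 [wait]  ⇒ S*(6)=65.0445
t_5: node(5,0) S=53.4188 payoff=97.1812 vs cont=95.7926 → 97.1812 [stop]  node(5,1) S=79.2003 payoff=71.3997 vs cont=70.0544 → 71.3997 [stop]  node(5,2) S=117.4246 payoff=33.1754 vs cont=39.1319 → 39.1319 [wait]  node(5,3) S=174.0971 payoff=0.0000 vs cont=14.2545 → 14.2545 [wait]  node(5,4) S=258.1213 payoff=0.0000 vs cont=2.4396 → 2.4396 [wait]  node(5,5) S=382.6980 payoff=0.0000 vs cont=0.0000 → 0.0000 [wait]  ⇒ S*(5)=79.2003
t_4: node(4,0) S=65.0445 payoff=85.5555 vs cont=84.1669 → 85.5555 [stop]  node(4,1) S=96.4368 payoff=54.1632 vs cont=55.5744 → 55.5744 [wait]  node(4,2) S=142.9800 payoff=7.6200 vs cont=27.0778 → 27.0778 [wait]  node(4,3) S=211.9862 payoff=0.0000 vs cont=8.5696 → 8.5696 [wait]  node(4,4) S=314.2969 payoff=0.0000 vs cont=1.2704 → 1.2704 [wait]  ⇒ S*(4)=65.0445
t_3: node(3,0) S=79.2003 payoff=71.3997 vs cont=70.6744 → 71.3997 [stop]  node(3,1) S=117.4246 payoff=33.1754 vs cont=41.6675 → 41.6675 [wait]  node(3,2) S=174.0971 payoff=0.0000 vs cont=18.1286 → 18.1286 [wait]  node(3,3) S=258.1213 payoff=0.0000 vs cont=5.0597 → 5.0597 [wait]  ⇒ S*(3)=79.2003
t_2: node(2,0) S=96.4368 payoff=54.1632 vs cont=56.7662 → 56.7662 [wait]  node(2,1) S=142.9800 payoff=7.6200 vs cont=30.2192 → 30.2192 [wait]  node(2,2) S=211.9862 payoff=0.0000 vs cont=11.8186 → 11.8186 [wait]  ⇒ S*(2)=-
t_1: node(1,0) S=117.4246 payoff=33.1754 vs cont=43.7647 → 43.7647 [wait]  node(1,1) S=174.0971 payoff=0.0000 vs cont=21.2916 → 21.2916 [wait]  ⇒ S*(1)=-
t_0: node(0,0) S=142.9800 payoff=7.6200 vs cont=32.7980 → 32.7980 [wait]  ⇒ S*(0)=-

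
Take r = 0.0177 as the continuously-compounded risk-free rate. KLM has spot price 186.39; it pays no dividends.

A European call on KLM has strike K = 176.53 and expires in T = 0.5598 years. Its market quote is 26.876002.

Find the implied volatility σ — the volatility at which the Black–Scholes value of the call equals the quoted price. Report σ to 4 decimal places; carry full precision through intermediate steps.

At σ = 0.3828 the Black–Scholes value reproduces the quote:
σ√T = 0.3828·√0.5598 = 0.286410
d₁ = (ln(S/K) + (r+σ²/2)T) / (σ√T) = (ln(186.39/176.53) + (0.0177+0.3828²/2)·0.5598) / 0.286410 = (0.054350 + 0.050924) / 0.286410 = 0.367565
d₂ = d₁ − σ√T = 0.367565 − 0.286410 = 0.081155
e^{−rT} = 0.990140
N(d₁) = 0.643401,  N(d₂) = 0.532340
V = S·N(d₁) − K·e^{−rT}·N(d₂) = 119.923529 − 93.047527 = 26.876002 (equal to the quote); since ∂V/∂σ > 0 for all σ, the implied volatility is unique

sigma = 0.3828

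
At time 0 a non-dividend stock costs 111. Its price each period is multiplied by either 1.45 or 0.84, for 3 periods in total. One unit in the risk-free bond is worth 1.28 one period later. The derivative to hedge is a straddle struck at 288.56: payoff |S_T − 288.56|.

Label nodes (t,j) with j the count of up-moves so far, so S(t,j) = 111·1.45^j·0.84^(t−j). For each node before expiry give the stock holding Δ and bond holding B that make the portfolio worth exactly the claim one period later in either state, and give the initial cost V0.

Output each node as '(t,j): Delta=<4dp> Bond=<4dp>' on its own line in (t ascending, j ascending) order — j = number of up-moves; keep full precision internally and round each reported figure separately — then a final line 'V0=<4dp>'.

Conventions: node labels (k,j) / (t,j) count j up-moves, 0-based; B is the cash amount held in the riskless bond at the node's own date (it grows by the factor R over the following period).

(0,0): Delta=-0.5325 Bond=103.5435
(1,0): Delta=-1.0000 Bond=176.1230
(1,1): Delta=-0.4279 Bond=115.6951
(2,0): Delta=-1.0000 Bond=225.4375
(2,1): Delta=-1.0000 Bond=225.4375
(2,2): Delta=-0.2998 Bond=118.2054
V0=44.4332

Arbitrage-free pricing uses the up-move probability p* = (R−d)/(u−d) = 0.7213, discounting each step at R = 1.28.
At maturity the claim pays: V(3,0)=222.7699, V(3,1)=174.9937, V(3,2)=92.5229, V(3,3)=49.8374
(2,0): S=78.3216. Δ = (V_up−V_dn)/(S_up−S_dn) = (174.9937−222.7699)/(113.5663−65.7901) = -1.0000. V = [p*·174.9937 + (1−p*)·222.7699]/1.28 = 147.1159. B = V − Δ·S = 225.4375.
(2,1): S=135.1980. Δ = (V_up−V_dn)/(S_up−S_dn) = (92.5229−174.9937)/(196.0371−113.5663) = -1.0000. V = [p*·92.5229 + (1−p*)·174.9937]/1.28 = 90.2395. B = V − Δ·S = 225.4375.
(2,2): S=233.3775. Δ = (V_up−V_dn)/(S_up−S_dn) = (49.8374−92.5229)/(338.3974−196.0371) = -0.2998. V = [p*·49.8374 + (1−p*)·92.5229]/1.28 = 48.2292. B = V − Δ·S = 118.2054.
(1,0): S=93.2400. Δ = (V_up−V_dn)/(S_up−S_dn) = (90.2395−147.1159)/(135.1980−78.3216) = -1.0000. V = [p*·90.2395 + (1−p*)·147.1159]/1.28 = 82.8830. B = V − Δ·S = 176.1230.
(1,1): S=160.9500. Δ = (V_up−V_dn)/(S_up−S_dn) = (48.2292−90.2395)/(233.3775−135.1980) = -0.4279. V = [p*·48.2292 + (1−p*)·90.2395]/1.28 = 46.8258. B = V − Δ·S = 115.6951.
(0,0): S=111.0000. Δ = (V_up−V_dn)/(S_up−S_dn) = (46.8258−82.8830)/(160.9500−93.2400) = -0.5325. V = [p*·46.8258 + (1−p*)·82.8830]/1.28 = 44.4332. B = V − Δ·S = 103.5435.
Check: Δ(0,0)·S0 + B(0,0) = 44.4332 = V0.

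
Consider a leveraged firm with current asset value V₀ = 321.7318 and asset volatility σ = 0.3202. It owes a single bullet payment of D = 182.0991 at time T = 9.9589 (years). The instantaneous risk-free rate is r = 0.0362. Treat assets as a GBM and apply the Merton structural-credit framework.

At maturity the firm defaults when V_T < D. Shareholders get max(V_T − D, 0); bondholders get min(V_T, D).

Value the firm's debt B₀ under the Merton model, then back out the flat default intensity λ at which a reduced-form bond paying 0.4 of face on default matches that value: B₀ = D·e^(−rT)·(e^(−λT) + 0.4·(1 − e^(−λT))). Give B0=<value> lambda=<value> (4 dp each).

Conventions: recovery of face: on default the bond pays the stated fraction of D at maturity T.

Work the structural quantities from V₀ = 321.7318 against face 182.0991:
d₁ = [ln(V₀/D) + (r + σ²/2)T] / (σ√T)
   = [ln(321.7318/182.0991) + (0.0362 + 0.5·0.3202²)·9.9589] / (0.3202·√9.9589)
   = [0.569167 + 0.871045] / 1.010478 = 1.425278
d₂ = d₁ − σ√T = 1.425278 − 1.010478 = 0.414800
N(d₁) = 0.922962,  N(d₂) = 0.660856,  e^(−rT) = 0.697319
E₀ = V₀·N(d₁) − D·e^(−rT)·N(d₂)
   = 321.7318·0.922962 − 182.0991·0.697319·0.660856 = 213.029852
B₀ = V₀ − E₀ = 321.7318 − 213.029852 = 108.701948
e^(−λT) = (B₀·e^(rT)/D − 0.4)/(1 − 0.4) = (108.7019·1.434064/182.0991 − 0.4)/0.6 = 0.76007891
λ = −ln(0.76007891)/9.9589 = 0.027547

B0=108.7019 lambda=0.0275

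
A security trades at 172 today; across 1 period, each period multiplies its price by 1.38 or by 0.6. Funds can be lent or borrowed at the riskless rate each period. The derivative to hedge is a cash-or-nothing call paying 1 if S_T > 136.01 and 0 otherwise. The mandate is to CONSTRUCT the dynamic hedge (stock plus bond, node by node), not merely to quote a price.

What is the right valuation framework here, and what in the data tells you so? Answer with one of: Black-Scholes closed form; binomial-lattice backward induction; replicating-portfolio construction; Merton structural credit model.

framework: replicating-portfolio construction

Key observation: the task asks for the hedge itself — share and bond holdings at every node of the 1-period tree on spot 172 with factors 1.38/0.6 — which is exactly what the replicating-portfolio construction produces.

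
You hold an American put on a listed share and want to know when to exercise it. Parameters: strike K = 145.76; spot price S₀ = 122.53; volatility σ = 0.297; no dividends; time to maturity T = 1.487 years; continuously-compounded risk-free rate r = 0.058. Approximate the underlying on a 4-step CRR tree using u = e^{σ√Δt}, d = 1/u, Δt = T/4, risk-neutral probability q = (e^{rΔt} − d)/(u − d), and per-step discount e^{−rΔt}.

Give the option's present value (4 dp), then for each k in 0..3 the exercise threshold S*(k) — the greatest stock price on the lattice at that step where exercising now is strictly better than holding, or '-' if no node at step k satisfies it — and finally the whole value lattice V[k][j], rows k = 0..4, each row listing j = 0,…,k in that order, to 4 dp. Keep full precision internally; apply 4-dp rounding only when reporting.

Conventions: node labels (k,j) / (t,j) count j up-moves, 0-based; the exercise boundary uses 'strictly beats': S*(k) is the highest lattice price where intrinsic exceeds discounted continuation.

params: Δt=0.37175 u=1.19852 d=0.83436 q=0.51471 e^(-rΔt)=0.97867
t_4 payoffs: 86.3765 60.4590 23.2300 0.0000 0.0000
t_3: node(3,0) S=71.1721 payoff=74.5879 vs cont=71.4787 → 74.5879 [stop]  node(3,1) S=102.2347 payoff=43.5253 vs cont=40.4161 → 43.5253 [stop]  node(3,2) S=146.8543 payoff=0.0000 vs cont=11.0329 → 11.0329 [wait]  node(3,3) S=210.9477 payoff=0.0000 vs cont=0.0000 → 0.0000 [wait]  ⇒ S*(3)=102.2347
t_2: node(2,0) S=85.3010 payoff=60.4590 vs cont=57.3498 → 60.4590 [stop]  node(2,1) S=122.5300 payoff=23.2300 vs cont=26.2296 → 26.2296 [wait]  node(2,2) S=176.0073 payoff=0.0000 vs cont=5.2400 → 5.2400 [wait]  ⇒ S*(2)=85.3010
t_1: node(1,0) S=102.2347 payoff=43.5253 vs cont=41.9271 → 43.5253 [stop]  node(1,1) S=146.8543 payoff=0.0000 vs cont=15.0971 → 15.0971 [wait]  ⇒ S*(1)=102.2347
t_0: node(0,0) S=122.5300 payoff=23.2300 vs cont=28.2769 → 28.2769 [wait]  ⇒ S*(0)=-

price = 28.2769
boundary = - 102.2347 85.3010 102.2347
tree:
28.2769
43.5253 15.0971
60.4590 26.2296 5.2400
74.5879 43.5253 11.0329 0.0000
86.3765 60.4590 23.2300 0.0000 0.0000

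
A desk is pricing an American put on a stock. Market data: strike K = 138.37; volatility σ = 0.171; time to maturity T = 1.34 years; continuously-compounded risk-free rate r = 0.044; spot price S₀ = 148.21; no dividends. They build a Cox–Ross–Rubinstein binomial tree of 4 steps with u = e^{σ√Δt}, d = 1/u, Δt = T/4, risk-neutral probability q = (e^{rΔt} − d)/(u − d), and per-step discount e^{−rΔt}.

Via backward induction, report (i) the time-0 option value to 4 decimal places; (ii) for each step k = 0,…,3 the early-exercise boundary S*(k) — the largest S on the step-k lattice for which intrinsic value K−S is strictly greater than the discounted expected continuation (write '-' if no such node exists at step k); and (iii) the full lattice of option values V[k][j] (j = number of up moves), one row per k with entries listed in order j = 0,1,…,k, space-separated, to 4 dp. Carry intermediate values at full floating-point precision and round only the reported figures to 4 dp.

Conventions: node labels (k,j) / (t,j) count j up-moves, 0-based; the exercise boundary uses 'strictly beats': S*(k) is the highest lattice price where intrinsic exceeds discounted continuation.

price = 4.8801
boundary = - - 121.5935 110.1353
tree:
4.8801
9.2230 1.4610
16.7765 3.2961 0.0000
28.2347 7.4362 0.0000 0.0000
38.6131 16.7765 0.0000 0.0000 0.0000

params: Δt=0.33500 u=1.10404 d=0.90577 q=0.55017 e^(-rΔt)=0.98537
t_4 payoffs: 38.6131 16.7765 0.0000 0.0000 0.0000
t_3: node(3,0) S=110.1353 payoff=28.2347 vs cont=26.2100 → 28.2347 [stop]  node(3,1) S=134.2437 payoff=4.1263 vs cont=7.4362 → 7.4362 [wait]  node(3,2) S=163.6293 payoff=0.0000 vs cont=0.0000 → 0.0000 [wait]  node(3,3) S=199.4474 payoff=0.0000 vs cont=0.0000 → 0.0000 [wait]  ⇒ S*(3)=110.1353
t_2: node(2,0) S=121.5935 payoff=16.7765 vs cont=16.5462 → 16.7765 [stop]  node(2,1) S=148.2100 payoff=0.0000 vs cont=3.2961 → 3.2961 [wait]  node(2,2) S=180.6528 payoff=0.0000 vs cont=0.0000 → 0.0000 [wait]  ⇒ S*(2)=121.5935
t_1: node(1,0) S=134.2437 payoff=4.1263 vs cont=9.2230 → 9.2230 [wait]  node(1,1) S=163.6293 payoff=0.0000 vs cont=1.4610 → 1.4610 [wait]  ⇒ S*(1)=-
t_0: node(0,0) S=148.2100 payoff=0.0000 vs cont=4.8801 → 4.8801 [wait]  ⇒ S*(0)=-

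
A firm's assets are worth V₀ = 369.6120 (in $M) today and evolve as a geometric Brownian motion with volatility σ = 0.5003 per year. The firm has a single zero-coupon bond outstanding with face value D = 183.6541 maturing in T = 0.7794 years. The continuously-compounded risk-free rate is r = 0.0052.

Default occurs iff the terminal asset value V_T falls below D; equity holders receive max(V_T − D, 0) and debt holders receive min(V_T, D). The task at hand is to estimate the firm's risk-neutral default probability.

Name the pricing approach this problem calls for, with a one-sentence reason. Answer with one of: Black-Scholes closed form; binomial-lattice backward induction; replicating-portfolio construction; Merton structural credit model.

framework: Merton structural credit model

Key observation: the asked-for credit quantity lives on the firm's capital structure — asset value, asset volatility, debt face 183.6541 — which is the structural model's domain.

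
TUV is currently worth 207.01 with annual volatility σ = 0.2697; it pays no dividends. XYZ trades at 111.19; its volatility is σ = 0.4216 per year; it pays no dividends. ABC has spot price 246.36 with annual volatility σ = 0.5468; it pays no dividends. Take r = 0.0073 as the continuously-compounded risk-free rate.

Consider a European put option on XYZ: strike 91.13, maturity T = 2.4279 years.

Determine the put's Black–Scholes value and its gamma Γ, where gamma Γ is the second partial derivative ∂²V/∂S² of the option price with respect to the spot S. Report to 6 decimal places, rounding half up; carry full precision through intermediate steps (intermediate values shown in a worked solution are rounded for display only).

price = 16.342785
Γ = 0.004398

σ√T = 0.4216·√2.4279 = 0.656925
d₁ = (ln(S/K) + (r+σ²/2)T) / (σ√T) = (ln(111.19/91.13) + (0.0073+0.4216²/2)·2.4279) / 0.656925 = (0.198953 + 0.233499) / 0.656925 = 0.658298
d₂ = d₁ − σ√T = 0.658298 − 0.656925 = 0.001372
e^{−rT} = 0.982432
N(−d₁) = 0.255173,  N(−d₂) = 0.499452
Put price V = K·e^{−rT}·N(−d₂) − S·N(−d₁) = 44.715514 − 28.372730 = 16.342785
φ(d₁) = (1/√(2π))·e^{−d₁²/2} = 0.321224
Γ = φ(d₁) / (S·σ·√T) = 0.004398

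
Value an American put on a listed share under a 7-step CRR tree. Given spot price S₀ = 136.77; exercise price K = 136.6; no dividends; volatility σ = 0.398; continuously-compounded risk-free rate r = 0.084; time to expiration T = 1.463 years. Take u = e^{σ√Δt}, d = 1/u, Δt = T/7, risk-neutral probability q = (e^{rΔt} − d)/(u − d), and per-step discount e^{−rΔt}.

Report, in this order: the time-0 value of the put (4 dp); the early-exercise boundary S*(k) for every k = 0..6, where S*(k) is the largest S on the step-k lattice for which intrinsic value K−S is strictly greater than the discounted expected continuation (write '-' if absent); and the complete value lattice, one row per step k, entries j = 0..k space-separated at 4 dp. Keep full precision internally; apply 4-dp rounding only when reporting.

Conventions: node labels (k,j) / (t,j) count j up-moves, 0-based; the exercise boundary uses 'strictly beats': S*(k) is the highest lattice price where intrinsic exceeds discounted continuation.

Δt=0.20900  u=1.19956  d=0.83364  q=0.50304  discount=0.98260
step 7 (expiry): payoffs max(K−S,0) = 98.3311 81.5335 57.3628 22.5828 0.0000 0.0000 0.0000 0.0000
step 6: (k=6,j=0): S=45.9057, K−S=90.6943, hold=88.3170 ⇒ V=90.6943 exercise | (k=6,j=1): S=66.0554, K−S=70.5446, hold=68.1674 ⇒ V=70.5446 exercise | (k=6,j=2): S=95.0494, K−S=41.5506, hold=39.1733 ⇒ V=41.5506 exercise | (k=6,j=3): S=136.7700, K−S=0.0000, hold=11.0275 ⇒ V=11.0275 continue | (k=6,j=4): S=196.8032, K−S=0.0000, hold=0.0000 ⇒ V=0.0000 continue | (k=6,j=5): S=283.1871, K−S=0.0000, hold=0.0000 ⇒ V=0.0000 continue | (k=6,j=6): S=407.4879, K−S=0.0000, hold=0.0000 ⇒ V=0.0000 continue  boundary S*=95.0494
step 5: (k=5,j=0): S=55.0665, K−S=81.5335, hold=79.1563 ⇒ V=81.5335 exercise | (k=5,j=1): S=79.2372, K−S=57.3628, hold=54.9856 ⇒ V=57.3628 exercise | (k=5,j=2): S=114.0172, K−S=22.5828, hold=25.7404 ⇒ V=25.7404 continue | (k=5,j=3): S=164.0633, K−S=0.0000, hold=5.3849 ⇒ V=5.3849 continue | (k=5,j=4): S=236.0765, K−S=0.0000, hold=0.0000 ⇒ V=0.0000 continue | (k=5,j=5): S=339.6988, K−S=0.0000, hold=0.0000 ⇒ V=0.0000 continue  boundary S*=79.2372
step 4: (k=4,j=0): S=66.0554, K−S=70.5446, hold=68.1674 ⇒ V=70.5446 exercise | (k=4,j=1): S=95.0494, K−S=41.5506, hold=40.7341 ⇒ V=41.5506 exercise | (k=4,j=2): S=136.7700, K−S=0.0000, hold=15.2310 ⇒ V=15.2310 continue | (k=4,j=3): S=196.8032, K−S=0.0000, hold=2.6295 ⇒ V=2.6295 continue | (k=4,j=4): S=283.1871, K−S=0.0000, hold=0.0000 ⇒ V=0.0000 continue  boundary S*=95.0494
step 3: (k=3,j=0): S=79.2372, K−S=57.3628, hold=54.9856 ⇒ V=57.3628 exercise | (k=3,j=1): S=114.0172, K−S=22.5828, hold=27.8181 ⇒ V=27.8181 continue | (k=3,j=2): S=164.0633, K−S=0.0000, hold=8.7372 ⇒ V=8.7372 continue | (k=3,j=3): S=236.0765, K−S=0.0000, hold=1.2840 ⇒ V=1.2840 continue  boundary S*=79.2372
step 2: (k=2,j=0): S=95.0494, K−S=41.5506, hold=41.7610 ⇒ V=41.7610 continue | (k=2,j=1): S=136.7700, K−S=0.0000, hold=17.9026 ⇒ V=17.9026 continue | (k=2,j=2): S=196.8032, K−S=0.0000, hold=4.9011 ⇒ V=4.9011 continue  boundary S*=-
step 1: (k=1,j=0): S=114.0172, K−S=22.5828, hold=29.2414 ⇒ V=29.2414 continue | (k=1,j=1): S=164.0633, K−S=0.0000, hold=11.1646 ⇒ V=11.1646 continue  boundary S*=-
step 0: (k=0,j=0): S=136.7700, K−S=0.0000, hold=19.7974 ⇒ V=19.7974 continue  boundary S*=-

price = 19.7974
boundary = - - - 79.2372 95.0494 79.2372 95.0494
tree:
19.7974
29.2414 11.1646
41.7610 17.9026 4.9011
57.3628 27.8181 8.7372 1.2840
70.5446 41.5506 15.2310 2.6295 0.0000
81.5335 57.3628 25.7404 5.3849 0.0000 0.0000
90.6943 70.5446 41.5506 11.0275 0.0000 0.0000 0.0000
98.3311 81.5335 57.3628 22.5828 0.0000 0.0000 0.0000 0.0000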